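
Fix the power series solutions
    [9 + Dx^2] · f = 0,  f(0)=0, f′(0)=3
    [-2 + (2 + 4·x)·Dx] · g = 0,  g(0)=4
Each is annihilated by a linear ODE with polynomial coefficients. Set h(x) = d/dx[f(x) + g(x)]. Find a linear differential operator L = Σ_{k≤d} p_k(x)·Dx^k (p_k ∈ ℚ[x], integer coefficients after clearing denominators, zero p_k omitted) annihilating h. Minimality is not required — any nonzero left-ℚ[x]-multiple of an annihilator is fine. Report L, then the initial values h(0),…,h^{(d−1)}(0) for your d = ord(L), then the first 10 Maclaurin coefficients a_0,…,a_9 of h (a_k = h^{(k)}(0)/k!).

f: a_k = 0, 3, 0, -9/2, 0, 81/40, 0, -243/560, 0, 243/4480, …
g: a_k = 4, 4, -2, 2, -5/2, 7/2, -21/4, 33/4, -429/32, 715/32, …
Sum ⇒ L₀ = lclm(L_f,L_g) in ℚ(x)⟨Dx⟩.
h₀' ⇒ L via d/dx closure of L₀.
L = (-18 - 27·x - 27·x^2) + (-9 - 45·x - 81·x^2 - 54·x^3)·Dx + (-2 - 3·x - 3·x^2)·Dx^2 + (-1 - 5·x - 9·x^2 - 6·x^3)·Dx^3  (order 3).
h: a_k = 7, -4, -15/2, -10, 221/8, -63/2, 4377/80, -429/4, 903087/4480, -12155/32, …
ICs: h(0) = 7, h′(0) = -4, h′′(0) = -15.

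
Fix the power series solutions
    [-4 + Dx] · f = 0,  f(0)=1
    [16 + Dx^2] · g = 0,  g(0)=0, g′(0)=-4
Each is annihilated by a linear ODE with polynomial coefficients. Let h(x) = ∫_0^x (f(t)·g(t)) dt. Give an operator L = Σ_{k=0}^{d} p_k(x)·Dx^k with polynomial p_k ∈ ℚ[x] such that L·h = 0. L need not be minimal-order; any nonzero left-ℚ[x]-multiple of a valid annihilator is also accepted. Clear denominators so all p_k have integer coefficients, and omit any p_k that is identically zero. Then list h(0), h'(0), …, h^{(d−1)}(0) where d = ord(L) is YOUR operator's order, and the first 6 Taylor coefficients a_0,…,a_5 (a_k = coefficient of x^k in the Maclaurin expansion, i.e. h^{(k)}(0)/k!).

L = 32·Dx - 8·Dx^2 + Dx^3  (order 3).
h: a_k = 0, 0, -2, -16/3, -16/3, 0, …
ICs: h(0) = 0, h′(0) = 0, h′′(0) = -4.

f: a_k = 1, 4, 8, 32/3, 32/3, 128/15, …
g: a_k = 0, -4, 0, 32/3, 0, -128/15, …
Sym-product of L_f,L_g gives L₀ (≤ ord 2).
Integrate: L := L₀·Dx.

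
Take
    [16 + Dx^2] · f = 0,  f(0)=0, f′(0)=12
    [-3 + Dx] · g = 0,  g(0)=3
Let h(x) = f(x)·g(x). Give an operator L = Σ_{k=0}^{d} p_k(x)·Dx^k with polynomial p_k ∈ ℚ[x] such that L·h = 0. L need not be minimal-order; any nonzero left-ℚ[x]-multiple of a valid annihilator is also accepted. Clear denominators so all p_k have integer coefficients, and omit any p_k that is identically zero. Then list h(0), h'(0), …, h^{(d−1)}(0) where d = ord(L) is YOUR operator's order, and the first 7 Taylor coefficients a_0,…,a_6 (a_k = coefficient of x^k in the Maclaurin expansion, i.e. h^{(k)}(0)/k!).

f: a_k = 0, 12, 0, -32, 0, 128/5, 0, …
g: a_k = 3, 9, 27/2, 27/2, 81/8, 243/40, 243/80, …
Product ⇒ symmetric product L₀, ord ≤ 2.
L = 25 - 6·Dx + Dx^2  (order 2).
h: a_k = 0, 36, 108, 66, -126, -2337/10, -1287/10, …
ICs: h(0) = 0, h′(0) = 36.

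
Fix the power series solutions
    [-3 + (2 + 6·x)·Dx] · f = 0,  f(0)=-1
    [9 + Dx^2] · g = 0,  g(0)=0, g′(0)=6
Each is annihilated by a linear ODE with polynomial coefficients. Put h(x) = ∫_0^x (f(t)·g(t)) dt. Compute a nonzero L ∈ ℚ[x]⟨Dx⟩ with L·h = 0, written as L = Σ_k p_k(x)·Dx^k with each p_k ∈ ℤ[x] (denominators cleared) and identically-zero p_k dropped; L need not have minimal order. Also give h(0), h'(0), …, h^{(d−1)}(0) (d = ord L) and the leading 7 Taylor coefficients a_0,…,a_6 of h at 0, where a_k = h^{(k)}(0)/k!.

L = (63 + 216·x + 324·x^2)·Dx + (-12 - 36·x)·Dx^2 + (4 + 24·x + 36·x^2)·Dx^3  (order 3).
h: a_k = 0, 0, -3, -3, 63/16, 27/40, 513/640, …
ICs: h(0) = 0, h′(0) = 0, h′′(0) = -6.

f: a_k = -1, -3/2, 9/8, -27/16, 405/128, -1701/256, 15309/1024, …
g: a_k = 0, 6, 0, -9, 0, 81/20, 0, …
Sym-product of L_f,L_g gives L₀ (≤ ord 2).
h=∫h₀ ⇒ L = L₀·Dx.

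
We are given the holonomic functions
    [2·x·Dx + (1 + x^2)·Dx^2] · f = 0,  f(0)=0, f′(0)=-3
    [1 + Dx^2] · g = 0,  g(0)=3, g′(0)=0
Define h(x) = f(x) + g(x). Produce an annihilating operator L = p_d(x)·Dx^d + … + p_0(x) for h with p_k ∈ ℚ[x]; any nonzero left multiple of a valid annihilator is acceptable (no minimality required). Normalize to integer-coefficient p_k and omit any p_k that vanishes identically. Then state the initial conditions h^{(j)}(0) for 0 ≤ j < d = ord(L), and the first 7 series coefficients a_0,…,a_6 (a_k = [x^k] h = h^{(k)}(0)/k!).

L = (-22·x + 28·x^3 + 2·x^5)·Dx + (-1 + 7·x^2 + 9·x^4 + x^6)·Dx^2 + (-22·x + 28·x^3 + 2·x^5)·Dx^3 + (-1 + 7·x^2 + 9·x^4 + x^6)·Dx^4  (order 4).
h: a_k = 3, -3, -3/2, 1, 1/8, -3/5, -1/240, …
ICs: h(0) = 3, h′(0) = -3, h′′(0) = -3, h′′′(0) = 6.

f: a_k = 0, -3, 0, 1, 0, -3/5, 0, …
g: a_k = 3, 0, -3/2, 0, 1/8, 0, -1/240, …
Weyl lclm of L_f,L_g ⇒ L₀ (ord ≤ 4).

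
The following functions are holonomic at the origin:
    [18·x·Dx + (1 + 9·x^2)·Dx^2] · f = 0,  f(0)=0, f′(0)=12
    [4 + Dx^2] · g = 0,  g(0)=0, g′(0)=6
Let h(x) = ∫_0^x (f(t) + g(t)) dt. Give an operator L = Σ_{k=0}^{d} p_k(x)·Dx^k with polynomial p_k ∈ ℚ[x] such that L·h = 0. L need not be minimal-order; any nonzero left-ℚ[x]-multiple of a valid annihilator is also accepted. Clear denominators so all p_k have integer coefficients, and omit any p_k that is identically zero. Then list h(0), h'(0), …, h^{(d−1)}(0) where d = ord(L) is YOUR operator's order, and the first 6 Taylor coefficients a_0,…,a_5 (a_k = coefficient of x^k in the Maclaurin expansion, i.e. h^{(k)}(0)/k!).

L = (-3744·x + 37584·x^3 + 11664·x^5)·Dx^2 + (-28 + 864·x^2 + 10692·x^4 + 5832·x^6)·Dx^3 + (-936·x + 9396·x^3 + 2916·x^5)·Dx^4 + (-7 + 216·x^2 + 2673·x^4 + 1458·x^6)·Dx^5  (order 5).
h: a_k = 0, 0, 9, 0, -10, 0, …
ICs: h(0) = 0, h′(0) = 0, h′′(0) = 18, h′′′(0) = 0, h′′′′(0) = -240.

f: a_k = 0, 12, 0, -36, 0, 972/5, …
g: a_k = 0, 6, 0, -4, 0, 4/5, …
Sum ⇒ L₀ = lclm(L_f,L_g) in ℚ(x)⟨Dx⟩.
∫: right-multiply L₀ by Dx.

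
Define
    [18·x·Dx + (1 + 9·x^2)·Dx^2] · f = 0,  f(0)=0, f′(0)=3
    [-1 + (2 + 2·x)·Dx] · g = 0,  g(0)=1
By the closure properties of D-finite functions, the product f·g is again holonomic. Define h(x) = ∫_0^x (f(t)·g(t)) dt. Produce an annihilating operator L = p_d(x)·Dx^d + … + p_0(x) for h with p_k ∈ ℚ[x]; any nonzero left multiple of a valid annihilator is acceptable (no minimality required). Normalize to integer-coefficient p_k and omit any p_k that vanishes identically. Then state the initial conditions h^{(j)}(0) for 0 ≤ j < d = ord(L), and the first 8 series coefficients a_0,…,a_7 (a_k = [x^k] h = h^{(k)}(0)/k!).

L = (3 - 36·x - 9·x^2)·Dx + (-4 + 68·x + 108·x^2 + 36·x^3)·Dx^2 + (4 + 8·x + 40·x^2 + 72·x^3 + 36·x^4)·Dx^3  (order 3).
h: a_k = 0, 0, 3/2, 1/2, -75/32, -69/80, 10583/1280, 30489/8960, …
ICs: h(0) = 0, h′(0) = 0, h′′(0) = 3.

f: a_k = 0, 3, 0, -9, 0, 243/5, 0, -2187/7, …
g: a_k = 1, 1/2, -1/8, 1/16, -5/128, 7/256, -21/1024, 33/2048, …
h₀=f·g: eliminate ⇒ L₀, order ≤ 2·1.
∫: right-multiply L₀ by Dx.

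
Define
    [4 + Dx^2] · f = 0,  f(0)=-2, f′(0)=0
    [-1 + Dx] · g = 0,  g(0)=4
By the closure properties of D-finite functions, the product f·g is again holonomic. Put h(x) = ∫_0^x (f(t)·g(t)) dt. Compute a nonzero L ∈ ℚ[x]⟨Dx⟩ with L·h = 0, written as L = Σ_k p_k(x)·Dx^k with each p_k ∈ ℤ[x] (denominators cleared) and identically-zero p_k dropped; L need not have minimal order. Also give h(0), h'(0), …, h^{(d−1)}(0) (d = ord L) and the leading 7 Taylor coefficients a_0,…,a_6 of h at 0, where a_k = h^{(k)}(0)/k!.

f: a_k = -2, 0, 4, 0, -4/3, 0, 8/45, …
g: a_k = 4, 4, 2, 2/3, 1/6, 1/30, 1/180, …
Product ⇒ symmetric product L₀, ord ≤ 2.
Integrate: L := L₀·Dx.
L = 5·Dx - 2·Dx^2 + Dx^3  (order 3).
h: a_k = 0, -8, -4, 4, 11/3, 7/15, -41/90, …
ICs: h(0) = 0, h′(0) = -8, h′′(0) = -8.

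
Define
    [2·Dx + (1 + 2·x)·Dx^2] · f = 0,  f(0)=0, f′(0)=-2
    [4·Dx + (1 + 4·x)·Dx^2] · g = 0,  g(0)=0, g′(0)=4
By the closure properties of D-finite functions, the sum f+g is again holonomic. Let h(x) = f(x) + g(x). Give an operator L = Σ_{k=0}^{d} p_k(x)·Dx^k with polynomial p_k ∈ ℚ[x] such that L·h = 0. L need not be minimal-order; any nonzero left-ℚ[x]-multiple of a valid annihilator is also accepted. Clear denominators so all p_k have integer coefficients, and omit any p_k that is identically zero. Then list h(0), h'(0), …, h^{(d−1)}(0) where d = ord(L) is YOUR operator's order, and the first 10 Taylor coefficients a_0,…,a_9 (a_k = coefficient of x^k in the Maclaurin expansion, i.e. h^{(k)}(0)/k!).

L = 16·Dx + (12 + 32·x)·Dx^2 + (1 + 6·x + 8·x^2)·Dx^3  (order 3).
h: a_k = 0, 2, -6, 56/3, -60, 992/5, -672, 16256/7, -8160, 261632/9, …
ICs: h(0) = 0, h′(0) = 2, h′′(0) = -12.

f: a_k = 0, -2, 2, -8/3, 4, -32/5, 32/3, -128/7, 32, -512/9, …
g: a_k = 0, 4, -8, 64/3, -64, 1024/5, -2048/3, 16384/7, -8192, 262144/9, …
Sum ⇒ L₀ = lclm(L_f,L_g) in ℚ(x)⟨Dx⟩.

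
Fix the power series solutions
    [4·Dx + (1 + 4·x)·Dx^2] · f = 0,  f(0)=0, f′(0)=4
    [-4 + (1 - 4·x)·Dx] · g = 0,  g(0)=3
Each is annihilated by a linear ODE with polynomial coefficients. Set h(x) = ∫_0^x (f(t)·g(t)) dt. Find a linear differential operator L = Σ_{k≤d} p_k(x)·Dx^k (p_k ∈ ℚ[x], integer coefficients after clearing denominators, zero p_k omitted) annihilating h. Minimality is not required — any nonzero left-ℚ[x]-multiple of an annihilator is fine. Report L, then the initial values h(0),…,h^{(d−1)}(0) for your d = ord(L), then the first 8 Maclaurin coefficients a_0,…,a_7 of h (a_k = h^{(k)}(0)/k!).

f: a_k = 0, 4, -8, 64/3, -64, 1024/5, -2048/3, 16384/7, …
g: a_k = 3, 12, 48, 192, 768, 3072, 12288, 49152, …
h₀=f·g: eliminate ⇒ L₀, order ≤ 2·1.
h=∫₀ˣh₀: take L = L₀·Dx.
L = 16·Dx + (4 + 48·x)·Dx^2 + (-1 + 16·x^2)·Dx^3  (order 3).
h: a_k = 0, 0, 6, 8, 40, 448/5, 6016/15, 37888/35, …
ICs: h(0) = 0, h′(0) = 0, h′′(0) = 12.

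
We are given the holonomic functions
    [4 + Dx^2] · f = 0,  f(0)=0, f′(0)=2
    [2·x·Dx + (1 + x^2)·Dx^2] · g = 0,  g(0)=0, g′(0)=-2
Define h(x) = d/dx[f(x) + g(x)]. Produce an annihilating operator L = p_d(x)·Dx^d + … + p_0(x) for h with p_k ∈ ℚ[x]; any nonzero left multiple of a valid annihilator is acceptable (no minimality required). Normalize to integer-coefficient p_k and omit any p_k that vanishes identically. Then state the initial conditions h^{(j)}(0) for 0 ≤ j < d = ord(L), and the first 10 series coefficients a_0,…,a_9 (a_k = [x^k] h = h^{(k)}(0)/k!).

L = (-32·x + 80·x^3 + 16·x^5) + (4 + 32·x^2 + 36·x^4 + 8·x^6)·Dx + (-8·x + 20·x^3 + 4·x^5)·Dx^2 + (1 + 8·x^2 + 9·x^4 + 2·x^6)·Dx^3  (order 3).
h: a_k = 0, 0, -2, 0, -2/3, 0, 82/45, 0, -626/315, 0, …
ICs: h(0) = 0, h′(0) = 0, h′′(0) = -4.

f: a_k = 0, 2, 0, -4/3, 0, 4/15, 0, -8/315, 0, 4/2835, …
g: a_k = 0, -2, 0, 2/3, 0, -2/5, 0, 2/7, 0, -2/9, …
f+g: L₀ = lclm(L_f,L_g), ord ≤ 2+2.
h₀' ⇒ L via d/dx closure of L₀.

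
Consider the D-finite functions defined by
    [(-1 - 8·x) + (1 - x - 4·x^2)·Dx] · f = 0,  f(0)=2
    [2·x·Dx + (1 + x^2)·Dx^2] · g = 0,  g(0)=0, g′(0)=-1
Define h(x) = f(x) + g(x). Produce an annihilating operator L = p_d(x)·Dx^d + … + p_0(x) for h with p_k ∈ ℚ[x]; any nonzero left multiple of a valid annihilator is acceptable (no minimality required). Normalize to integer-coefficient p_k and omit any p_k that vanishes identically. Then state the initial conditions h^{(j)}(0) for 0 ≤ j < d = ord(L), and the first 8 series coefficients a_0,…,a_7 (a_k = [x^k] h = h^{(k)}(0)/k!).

f: a_k = 2, 2, 10, 18, 58, 130, 362, 882, …
g: a_k = 0, -1, 0, 1/3, 0, -1/5, 0, 1/7, …
h₀=f+g: left-lcm gives L₀, ord ≤ 3.
L = (-10 + 40·x + 478·x^2 + 864·x^3 + 2496·x^4 + 384·x^6)·Dx + (28 + 246·x + 316·x^2 + 1182·x^3 + 752·x^4 + 2048·x^5 + 48·x^6 + 384·x^7)·Dx^2 + (-5 - 8·x - 32·x^2 + 104·x^3 + 197·x^4 + 128·x^5 + 288·x^6 + 16·x^7 + 64·x^8)·Dx^3  (order 3).
h: a_k = 2, 1, 10, 55/3, 58, 649/5, 362, 6175/7, …
ICs: h(0) = 2, h′(0) = 1, h′′(0) = 20.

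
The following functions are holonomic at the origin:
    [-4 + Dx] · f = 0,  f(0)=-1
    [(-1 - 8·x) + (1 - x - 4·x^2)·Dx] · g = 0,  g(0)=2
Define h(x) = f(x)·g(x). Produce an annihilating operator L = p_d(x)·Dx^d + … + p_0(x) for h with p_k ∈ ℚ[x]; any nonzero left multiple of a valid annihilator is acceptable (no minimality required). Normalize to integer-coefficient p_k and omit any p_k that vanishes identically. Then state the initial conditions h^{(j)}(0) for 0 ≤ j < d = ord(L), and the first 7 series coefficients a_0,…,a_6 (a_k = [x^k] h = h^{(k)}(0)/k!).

L = (5 + 4·x - 16·x^2) + (-1 + x + 4·x^2)·Dx  (order 1).
h: a_k = -2, -10, -34, -286/3, -758/3, -9766/15, -15058/9, …
ICs: h(0) = -2.

f: a_k = -1, -4, -8, -32/3, -32/3, -128/15, -256/45, …
g: a_k = 2, 2, 10, 18, 58, 130, 362, …
Product ⇒ symmetric product L₀, ord ≤ 1.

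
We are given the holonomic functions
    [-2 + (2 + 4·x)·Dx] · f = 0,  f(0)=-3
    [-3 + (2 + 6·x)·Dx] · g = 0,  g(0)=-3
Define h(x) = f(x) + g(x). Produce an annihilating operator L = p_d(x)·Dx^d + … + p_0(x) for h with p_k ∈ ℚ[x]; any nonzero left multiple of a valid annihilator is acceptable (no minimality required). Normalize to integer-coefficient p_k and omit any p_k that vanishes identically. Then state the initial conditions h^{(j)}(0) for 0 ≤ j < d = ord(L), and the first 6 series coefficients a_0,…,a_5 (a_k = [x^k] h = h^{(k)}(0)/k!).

f: a_k = -3, -3, 3/2, -3/2, 15/8, -21/8, …
g: a_k = -3, -9/2, 27/8, -81/16, 1215/128, -5103/256, …
h₀=f+g: left-lcm gives L₀, ord ≤ 2.
L = -3 + (5 + 12·x)·Dx + (2 + 10·x + 12·x^2)·Dx^2  (order 2).
h: a_k = -6, -15/2, 39/8, -105/16, 1455/128, -5775/256, …
ICs: h(0) = -6, h′(0) = -15/2.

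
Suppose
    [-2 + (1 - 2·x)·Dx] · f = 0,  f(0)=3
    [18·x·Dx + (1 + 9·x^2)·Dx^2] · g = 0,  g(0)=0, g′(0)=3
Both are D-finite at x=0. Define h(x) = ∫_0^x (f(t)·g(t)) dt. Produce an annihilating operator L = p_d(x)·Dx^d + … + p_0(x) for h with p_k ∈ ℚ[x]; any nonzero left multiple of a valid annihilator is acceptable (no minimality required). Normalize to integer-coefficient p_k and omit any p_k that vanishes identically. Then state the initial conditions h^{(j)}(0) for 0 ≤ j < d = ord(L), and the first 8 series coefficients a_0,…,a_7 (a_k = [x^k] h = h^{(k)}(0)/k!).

L = 36·x·Dx + (4 - 18·x + 72·x^2)·Dx^2 + (-1 + 2·x - 9·x^2 + 18·x^3)·Dx^3  (order 3).
h: a_k = 0, 0, 9/2, 6, 9/4, 18/5, 303/10, 1818/35, …
ICs: h(0) = 0, h′(0) = 0, h′′(0) = 9.

f: a_k = 3, 6, 12, 24, 48, 96, 192, 384, …
g: a_k = 0, 3, 0, -9, 0, 243/5, 0, -2187/7, …
f·g: L₀ = L_f ⊗_s L_g, ord ≤ 1·2.
∫: right-multiply L₀ by Dx.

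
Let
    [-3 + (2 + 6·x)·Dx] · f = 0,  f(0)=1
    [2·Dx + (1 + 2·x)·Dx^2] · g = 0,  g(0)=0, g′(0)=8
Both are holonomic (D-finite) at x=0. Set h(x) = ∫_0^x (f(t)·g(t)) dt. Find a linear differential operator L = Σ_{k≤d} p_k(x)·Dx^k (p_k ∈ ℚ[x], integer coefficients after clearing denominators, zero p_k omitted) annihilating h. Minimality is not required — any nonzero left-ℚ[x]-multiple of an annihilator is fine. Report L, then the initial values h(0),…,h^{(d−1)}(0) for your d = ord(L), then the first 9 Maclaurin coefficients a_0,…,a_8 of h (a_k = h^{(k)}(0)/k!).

L = (15 + 18·x)·Dx + (-4 - 12·x)·Dx^2 + (4 + 32·x + 84·x^2 + 72·x^3)·Dx^3  (order 3).
h: a_k = 0, 0, 4, 4/3, -31/12, 9/2, -3937/480, 52897/3360, -1134179/35840, …
ICs: h(0) = 0, h′(0) = 0, h′′(0) = 8.

f: a_k = 1, 3/2, -9/8, 27/16, -405/128, 1701/256, -15309/1024, 72171/2048, -2814669/32768, …
g: a_k = 0, 8, -8, 32/3, -16, 128/5, -128/3, 512/7, -128, …
L₀ := L_f ⊗_s L_g (sym. prod.), ord ≤ 2.
h=∫h₀ ⇒ L = L₀·Dx.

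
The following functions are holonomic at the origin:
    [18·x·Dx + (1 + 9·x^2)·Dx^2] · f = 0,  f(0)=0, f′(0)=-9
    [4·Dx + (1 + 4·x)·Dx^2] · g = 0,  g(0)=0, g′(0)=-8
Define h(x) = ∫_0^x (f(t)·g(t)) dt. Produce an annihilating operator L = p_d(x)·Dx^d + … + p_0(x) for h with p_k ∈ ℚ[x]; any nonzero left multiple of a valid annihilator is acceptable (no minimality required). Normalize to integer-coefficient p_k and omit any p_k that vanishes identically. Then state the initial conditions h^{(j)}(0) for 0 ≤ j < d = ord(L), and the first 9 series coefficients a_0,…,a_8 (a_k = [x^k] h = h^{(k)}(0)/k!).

f: a_k = 0, -9, 0, 27, 0, -729/5, 0, 6561/7, 0, …
g: a_k = 0, -8, 16, -128/3, 128, -2048/5, 4096/3, -32768/7, 16384, …
L₀ := L_f ⊗_s L_g (sym. prod.), ord ≤ 4.
∫: right-multiply L₀ by Dx.
L = (2448 + 17280·x + 76464·x^2 + 518400·x^3 + 1399680·x^4 + 2426112·x^5 + 1679616·x^7)·Dx^2 + (452 + 10800·x + 98028·x^2 + 491184·x^3 + 1840320·x^4 + 4339008·x^5 + 6531840·x^6 + 1259712·x^7 + 5878656·x^8)·Dx^3 + (136 + 1912·x + 18576·x^2 + 103608·x^3 + 389448·x^4 + 1100304·x^5 + 2239488·x^6 + 3277584·x^7 + 1259712·x^8 + 3359232·x^9)·Dx^4 + (13 + 176·x + 1234·x^2 + 6048·x^3 + 22833·x^4 + 68688·x^5 + 154224·x^6 + 279936·x^7 + 399492·x^8 + 209952·x^9 + 419904·x^10)·Dx^5  (order 5).
h: a_k = 0, 0, 0, 24, -36, 168/5, -120, 18504/35, -6978/5, …
ICs: h(0) = 0, h′(0) = 0, h′′(0) = 0, h′′′(0) = 144, h′′′′(0) = -864.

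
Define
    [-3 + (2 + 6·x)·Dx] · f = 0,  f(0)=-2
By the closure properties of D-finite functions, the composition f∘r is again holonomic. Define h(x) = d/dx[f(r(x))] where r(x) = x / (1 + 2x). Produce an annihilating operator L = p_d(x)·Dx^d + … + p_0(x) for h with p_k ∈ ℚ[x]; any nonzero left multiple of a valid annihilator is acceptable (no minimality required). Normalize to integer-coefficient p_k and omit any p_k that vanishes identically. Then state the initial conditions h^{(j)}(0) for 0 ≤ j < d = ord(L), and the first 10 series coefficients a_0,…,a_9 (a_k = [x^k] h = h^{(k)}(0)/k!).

L = (-11 - 40·x) + (-2 - 14·x - 20·x^2)·Dx  (order 1).
h: a_k = -3, 33/2, -585/8, 4965/16, -169545/128, 1477503/256, -26328981/1024, 239121645/2048, -17638985385/32768, 164547207195/65536, …
ICs: h(0) = -3.

f: a_k = -2, -3, 9/4, -27/8, 405/64, -1701/128, 15309/512, -72171/1024, 2814669/16384, -14073345/32768, …
Substitute x→r, Dx→(1/r')Dx; clear ⇒ L₀.
Differentiate: ansatz ord ≤ ord L₀ ⇒ L.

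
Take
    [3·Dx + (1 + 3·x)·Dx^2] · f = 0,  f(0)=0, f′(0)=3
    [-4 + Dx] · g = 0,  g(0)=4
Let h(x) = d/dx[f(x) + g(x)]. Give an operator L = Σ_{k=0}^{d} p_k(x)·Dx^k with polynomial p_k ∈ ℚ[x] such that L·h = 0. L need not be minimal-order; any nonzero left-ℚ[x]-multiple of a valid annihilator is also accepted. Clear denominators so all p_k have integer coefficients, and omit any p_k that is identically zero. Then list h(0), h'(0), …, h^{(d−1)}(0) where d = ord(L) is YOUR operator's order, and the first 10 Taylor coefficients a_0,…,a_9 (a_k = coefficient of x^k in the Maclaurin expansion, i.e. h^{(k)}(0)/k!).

f: a_k = 0, 3, -9/2, 9, -81/4, 243/5, -243/2, 2187/7, -6561/8, 2187, …
g: a_k = 4, 16, 32, 128/3, 128/3, 512/15, 1024/45, 4096/315, 2048/315, 8192/2835, …
L₀ := lclm(L_f,L_g); ord L₀ ≤ 2+1.
h=h₀': d/dx-closure on L₀ ⇒ L.
L = (-120 - 144·x) + (2 - 96·x - 144·x^2)·Dx + (7 + 33·x + 36·x^2)·Dx^2  (order 2).
h: a_k = 19, 55, 155, 269/3, 1241/3, -8887/15, 102511/45, -2050331/315, 6208337/315, -167371147/2835, …
ICs: h(0) = 19, h′(0) = 55.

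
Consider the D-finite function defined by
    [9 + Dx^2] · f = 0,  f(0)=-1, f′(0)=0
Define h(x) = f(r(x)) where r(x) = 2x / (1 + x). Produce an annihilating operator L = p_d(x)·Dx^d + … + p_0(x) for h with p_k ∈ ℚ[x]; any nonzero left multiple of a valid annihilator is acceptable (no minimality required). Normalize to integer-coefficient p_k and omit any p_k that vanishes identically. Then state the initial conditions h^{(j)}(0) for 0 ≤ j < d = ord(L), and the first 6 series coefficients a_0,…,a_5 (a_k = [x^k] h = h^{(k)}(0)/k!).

L = 36 + (2 + 6·x + 6·x^2 + 2·x^3)·Dx + (1 + 4·x + 6·x^2 + 4·x^3 + x^4)·Dx^2  (order 2).
h: a_k = -1, 0, 18, -36, 0, 144, …
ICs: h(0) = -1, h′(0) = 0.

f: a_k = -1, 0, 9/2, 0, -27/8, 0, …
L₀ from L_f via x↦r, Dx↦r'^{-1}Dx.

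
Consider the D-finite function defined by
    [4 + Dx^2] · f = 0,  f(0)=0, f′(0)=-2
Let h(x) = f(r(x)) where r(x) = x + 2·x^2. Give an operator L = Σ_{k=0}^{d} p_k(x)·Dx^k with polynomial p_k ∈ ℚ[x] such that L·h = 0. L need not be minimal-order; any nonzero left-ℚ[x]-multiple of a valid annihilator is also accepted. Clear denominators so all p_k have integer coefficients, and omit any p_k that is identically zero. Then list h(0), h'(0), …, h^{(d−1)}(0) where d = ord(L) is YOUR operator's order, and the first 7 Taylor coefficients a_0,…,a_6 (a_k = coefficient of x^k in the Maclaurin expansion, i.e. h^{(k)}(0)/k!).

f: a_k = 0, -2, 0, 4/3, 0, -4/15, 0, …
Change of var in L_f (x↦r) gives L₀.
L = (4 + 48·x + 192·x^2 + 256·x^3) - 4·Dx + (1 + 4·x)·Dx^2  (order 2).
h: a_k = 0, -2, -4, 4/3, 8, 236/15, 8, …
ICs: h(0) = 0, h′(0) = -2.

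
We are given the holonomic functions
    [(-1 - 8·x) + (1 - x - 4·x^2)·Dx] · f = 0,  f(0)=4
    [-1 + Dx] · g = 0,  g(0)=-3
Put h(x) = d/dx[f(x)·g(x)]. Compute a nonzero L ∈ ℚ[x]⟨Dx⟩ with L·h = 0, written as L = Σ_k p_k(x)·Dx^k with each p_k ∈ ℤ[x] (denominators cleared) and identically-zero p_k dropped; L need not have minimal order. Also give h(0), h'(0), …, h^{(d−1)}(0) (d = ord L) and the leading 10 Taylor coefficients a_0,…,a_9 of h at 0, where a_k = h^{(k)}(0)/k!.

L = (13 + 36·x + 65·x^2 - 56·x^3 + 16·x^4) + (-2 - 5·x + 19·x^2 + 24·x^3 - 16·x^4)·Dx  (order 1).
h: a_k = -24, -156, -528, -1954, -5963, -188797/10, -831287/15, -68891713/420, -788834021/1680, -40577697101/30240, …
ICs: h(0) = -24.

f: a_k = 4, 4, 20, 36, 116, 260, 724, 1764, 4660, 11716, …
g: a_k = -3, -3, -3/2, -1/2, -1/8, -1/40, -1/240, -1/1680, -1/13440, -1/120960, …
L₀ := L_f ⊗_s L_g (sym. prod.), ord ≤ 1.
Derive L from L₀ (diff closure).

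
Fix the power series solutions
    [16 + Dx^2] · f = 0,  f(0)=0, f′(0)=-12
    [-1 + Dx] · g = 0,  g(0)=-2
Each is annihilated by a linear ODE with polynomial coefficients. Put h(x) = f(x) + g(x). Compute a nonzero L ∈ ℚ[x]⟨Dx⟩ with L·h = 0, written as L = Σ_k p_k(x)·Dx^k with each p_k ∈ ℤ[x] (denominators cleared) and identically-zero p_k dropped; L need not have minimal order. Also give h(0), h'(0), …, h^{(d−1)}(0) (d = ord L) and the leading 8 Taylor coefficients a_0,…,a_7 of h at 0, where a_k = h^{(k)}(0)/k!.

f: a_k = 0, -12, 0, 32, 0, -128/5, 0, 1024/105, …
g: a_k = -2, -2, -1, -1/3, -1/12, -1/60, -1/360, -1/2520, …
f+g: L₀ = lclm(L_f,L_g), ord ≤ 2+1.
L = -16 + 16·Dx - Dx^2 + Dx^3  (order 3).
h: a_k = -2, -14, -1, 95/3, -1/12, -1537/60, -1/360, 4915/504, …
ICs: h(0) = -2, h′(0) = -14, h′′(0) = -2.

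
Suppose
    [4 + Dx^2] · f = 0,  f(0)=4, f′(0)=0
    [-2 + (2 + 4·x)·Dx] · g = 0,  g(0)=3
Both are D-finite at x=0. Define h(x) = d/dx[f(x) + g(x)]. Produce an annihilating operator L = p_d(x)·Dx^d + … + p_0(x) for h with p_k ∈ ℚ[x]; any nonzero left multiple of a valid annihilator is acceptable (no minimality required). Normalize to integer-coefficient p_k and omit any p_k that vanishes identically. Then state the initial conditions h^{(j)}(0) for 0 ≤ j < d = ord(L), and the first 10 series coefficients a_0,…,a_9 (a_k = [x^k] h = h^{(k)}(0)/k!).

f: a_k = 4, 0, -8, 0, 8/3, 0, -16/45, 0, 8/315, 0, …
g: a_k = 3, 3, -3/2, 3/2, -15/8, 21/8, -63/16, 99/16, -1287/128, 2145/128, …
Weyl lclm of L_f,L_g ⇒ L₀ (ord ≤ 3).
h₀' ⇒ L via d/dx closure of L₀.
L = (-76 - 64·x - 64·x^2) + (-28 - 120·x - 192·x^2 - 128·x^3)·Dx + (-19 - 16·x - 16·x^2)·Dx^2 + (-7 - 30·x - 48·x^2 - 32·x^3)·Dx^3  (order 3).
h: a_k = 3, -19, 9/2, 19/6, 105/8, -3091/120, 693/16, -404381/5040, 19305/128, -103382371/362880, …
ICs: h(0) = 3, h′(0) = -19, h′′(0) = 9.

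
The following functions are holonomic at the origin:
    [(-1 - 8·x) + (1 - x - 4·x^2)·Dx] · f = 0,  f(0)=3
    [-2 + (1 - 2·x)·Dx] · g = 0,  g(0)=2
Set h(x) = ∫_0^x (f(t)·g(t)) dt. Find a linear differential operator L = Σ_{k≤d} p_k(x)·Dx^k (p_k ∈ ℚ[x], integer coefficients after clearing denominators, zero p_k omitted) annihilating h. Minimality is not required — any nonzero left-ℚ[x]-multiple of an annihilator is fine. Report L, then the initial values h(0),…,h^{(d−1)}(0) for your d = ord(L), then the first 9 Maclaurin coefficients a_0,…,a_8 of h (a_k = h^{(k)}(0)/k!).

L = (-3 - 4·x + 24·x^2)·Dx + (1 - 3·x - 2·x^2 + 8·x^3)·Dx^2  (order 2).
h: a_k = 0, 6, 9, 22, 93/2, 546/5, 247, 4050/7, 5373/4, …
ICs: h(0) = 0, h′(0) = 6.

f: a_k = 3, 3, 15, 27, 87, 195, 543, 1323, 3495, …
g: a_k = 2, 4, 8, 16, 32, 64, 128, 256, 512, …
f·g: L₀ = L_f ⊗_s L_g, ord ≤ 1·1.
h=∫₀ˣh₀: take L = L₀·Dx.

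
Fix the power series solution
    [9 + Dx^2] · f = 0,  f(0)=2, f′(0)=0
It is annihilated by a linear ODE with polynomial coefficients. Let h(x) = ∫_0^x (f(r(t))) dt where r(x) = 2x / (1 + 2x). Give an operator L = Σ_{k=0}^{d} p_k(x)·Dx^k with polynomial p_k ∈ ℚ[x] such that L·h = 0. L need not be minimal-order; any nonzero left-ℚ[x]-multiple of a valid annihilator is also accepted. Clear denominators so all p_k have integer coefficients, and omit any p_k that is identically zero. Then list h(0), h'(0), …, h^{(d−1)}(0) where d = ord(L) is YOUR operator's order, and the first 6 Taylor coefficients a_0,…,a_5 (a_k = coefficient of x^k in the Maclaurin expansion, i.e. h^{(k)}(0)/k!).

L = 36·Dx + (4 + 24·x + 48·x^2 + 32·x^3)·Dx^2 + (1 + 8·x + 24·x^2 + 32·x^3 + 16·x^4)·Dx^3  (order 3).
h: a_k = 0, 2, 0, -12, 36, -324/5, …
ICs: h(0) = 0, h′(0) = 2, h′′(0) = 0.

f: a_k = 2, 0, -9, 0, 27/4, 0, …
h₀=f(r): pull back L_f along r ⇒ L₀.
h=∫₀ˣh₀: take L = L₀·Dx.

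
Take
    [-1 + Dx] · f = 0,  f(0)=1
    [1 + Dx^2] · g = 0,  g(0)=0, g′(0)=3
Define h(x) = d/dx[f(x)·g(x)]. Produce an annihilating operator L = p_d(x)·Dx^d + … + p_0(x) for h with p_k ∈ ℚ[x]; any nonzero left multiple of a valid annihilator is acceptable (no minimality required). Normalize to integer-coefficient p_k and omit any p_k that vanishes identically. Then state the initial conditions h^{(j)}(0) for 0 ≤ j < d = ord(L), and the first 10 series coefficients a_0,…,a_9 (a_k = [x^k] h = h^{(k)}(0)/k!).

L = 2 - 2·Dx + Dx^2  (order 2).
h: a_k = 3, 6, 3, 0, -1/2, -1/5, -1/30, 0, 1/840, 1/3780, …
ICs: h(0) = 3, h′(0) = 6.

f: a_k = 1, 1, 1/2, 1/6, 1/24, 1/120, 1/720, 1/5040, 1/40320, 1/362880, …
g: a_k = 0, 3, 0, -1/2, 0, 1/40, 0, -1/1680, 0, 1/120960, …
Sym-product of L_f,L_g gives L₀ (≤ ord 2).
h=h₀': d/dx-closure on L₀ ⇒ L.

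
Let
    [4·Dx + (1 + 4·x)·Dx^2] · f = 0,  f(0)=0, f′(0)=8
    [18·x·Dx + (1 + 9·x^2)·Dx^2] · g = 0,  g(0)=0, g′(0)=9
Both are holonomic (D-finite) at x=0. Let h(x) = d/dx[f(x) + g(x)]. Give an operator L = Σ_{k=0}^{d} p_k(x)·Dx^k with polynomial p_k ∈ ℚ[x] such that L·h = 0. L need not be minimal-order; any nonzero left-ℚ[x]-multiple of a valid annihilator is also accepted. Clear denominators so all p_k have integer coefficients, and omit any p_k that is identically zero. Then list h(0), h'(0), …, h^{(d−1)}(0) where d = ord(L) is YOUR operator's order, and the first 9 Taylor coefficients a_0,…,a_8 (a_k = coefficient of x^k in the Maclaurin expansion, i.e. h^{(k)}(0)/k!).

f: a_k = 0, 8, -16, 128/3, -128, 2048/5, -4096/3, 32768/7, -16384, …
g: a_k = 0, 9, 0, -27, 0, 729/5, 0, -6561/7, 0, …
L₀ := lclm(L_f,L_g); ord L₀ ≤ 2+2.
h=h₀': d/dx-closure on L₀ ⇒ L.
L = (-36 - 432·x + 972·x^2 + 1296·x^3) + (-25 - 72·x - 189·x^2 + 1944·x^3 + 2592·x^4)·Dx + (-2 + x + 36·x^2 + 81·x^3 + 486·x^4 + 648·x^5)·Dx^2  (order 2).
h: a_k = 17, -32, 47, -512, 2777, -8192, 26207, -131072, 583337, …
ICs: h(0) = 17, h′(0) = -32.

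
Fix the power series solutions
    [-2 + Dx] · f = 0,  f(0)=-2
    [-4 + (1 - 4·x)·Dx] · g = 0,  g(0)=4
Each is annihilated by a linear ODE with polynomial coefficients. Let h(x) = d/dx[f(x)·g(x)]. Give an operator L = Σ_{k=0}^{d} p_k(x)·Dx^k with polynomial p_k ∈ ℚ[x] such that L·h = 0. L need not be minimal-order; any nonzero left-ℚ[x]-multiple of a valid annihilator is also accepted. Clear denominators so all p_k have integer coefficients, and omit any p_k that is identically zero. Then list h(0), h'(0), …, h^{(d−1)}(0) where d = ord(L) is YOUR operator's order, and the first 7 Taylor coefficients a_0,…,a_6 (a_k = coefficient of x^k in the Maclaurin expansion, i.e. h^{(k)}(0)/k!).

L = (26 - 48·x + 32·x^2) + (-3 + 16·x - 16·x^2)·Dx  (order 1).
h: a_k = -48, -416, -2528, -13504, -202592/3, -4862272/15, -22690624/15, …
ICs: h(0) = -48.

f: a_k = -2, -4, -4, -8/3, -4/3, -8/15, -8/45, …
g: a_k = 4, 16, 64, 256, 1024, 4096, 16384, …
f·g: L₀ = L_f ⊗_s L_g, ord ≤ 1·1.
Derive L from L₀ (diff closure).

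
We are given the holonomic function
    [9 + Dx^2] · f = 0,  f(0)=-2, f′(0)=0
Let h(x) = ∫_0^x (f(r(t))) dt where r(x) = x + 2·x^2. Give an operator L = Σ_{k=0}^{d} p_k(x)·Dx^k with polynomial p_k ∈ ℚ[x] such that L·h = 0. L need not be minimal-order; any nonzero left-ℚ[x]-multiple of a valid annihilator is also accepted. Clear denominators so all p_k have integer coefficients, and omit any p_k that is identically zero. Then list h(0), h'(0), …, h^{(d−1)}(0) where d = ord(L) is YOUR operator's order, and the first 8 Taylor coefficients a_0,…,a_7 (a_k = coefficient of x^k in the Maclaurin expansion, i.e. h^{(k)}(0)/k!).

L = (9 + 108·x + 432·x^2 + 576·x^3)·Dx - 4·Dx^2 + (1 + 4·x)·Dx^3  (order 3).
h: a_k = 0, -2, 0, 3, 9, 117/20, -9, -6399/280, …
ICs: h(0) = 0, h′(0) = -2, h′′(0) = 0.

f: a_k = -2, 0, 9, 0, -27/4, 0, 81/40, 0, …
h₀=f(r): pull back L_f along r ⇒ L₀.
h=∫₀ˣh₀: take L = L₀·Dx.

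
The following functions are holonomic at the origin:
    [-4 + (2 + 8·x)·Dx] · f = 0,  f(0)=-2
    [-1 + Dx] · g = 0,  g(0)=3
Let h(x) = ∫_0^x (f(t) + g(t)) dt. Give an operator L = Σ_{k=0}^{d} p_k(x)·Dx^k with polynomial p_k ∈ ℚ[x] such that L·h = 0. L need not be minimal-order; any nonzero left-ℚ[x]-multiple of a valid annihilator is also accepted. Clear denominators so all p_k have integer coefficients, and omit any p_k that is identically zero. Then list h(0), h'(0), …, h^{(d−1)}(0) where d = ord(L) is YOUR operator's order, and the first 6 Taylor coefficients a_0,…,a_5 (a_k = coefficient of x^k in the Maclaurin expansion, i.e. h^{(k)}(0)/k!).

L = (6 + 8·x)·Dx + (-5 - 8·x - 16·x^2)·Dx^2 + (-1 + 16·x^2)·Dx^3  (order 3).
h: a_k = 0, 1, -1/2, 11/6, -15/8, 161/40, …
ICs: h(0) = 0, h′(0) = 1, h′′(0) = -1.

f: a_k = -2, -4, 4, -8, 20, -56, …
g: a_k = 3, 3, 3/2, 1/2, 1/8, 1/40, …
f+g: L₀ = lclm(L_f,L_g), ord ≤ 1+1.
∫: right-multiply L₀ by Dx.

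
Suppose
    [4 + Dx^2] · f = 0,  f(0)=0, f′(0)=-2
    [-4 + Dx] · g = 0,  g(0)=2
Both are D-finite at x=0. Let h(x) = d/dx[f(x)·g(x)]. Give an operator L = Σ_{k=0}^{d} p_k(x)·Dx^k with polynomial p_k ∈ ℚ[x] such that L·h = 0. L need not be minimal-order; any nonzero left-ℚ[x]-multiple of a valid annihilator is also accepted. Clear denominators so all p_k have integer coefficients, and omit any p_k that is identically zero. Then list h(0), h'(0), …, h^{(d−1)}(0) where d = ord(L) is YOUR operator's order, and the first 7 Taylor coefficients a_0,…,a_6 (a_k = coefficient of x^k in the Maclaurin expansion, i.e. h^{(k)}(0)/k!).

f: a_k = 0, -2, 0, 4/3, 0, -4/15, 0, …
g: a_k = 2, 8, 16, 64/3, 64/3, 256/15, 512/45, …
Sym-product of L_f,L_g gives L₀ (≤ ord 2).
Derive L from L₀ (diff closure).
L = 20 - 8·Dx + Dx^2  (order 2).
h: a_k = -4, -32, -88, -128, -328/3, -704/15, 464/45, …
ICs: h(0) = -4, h′(0) = -32.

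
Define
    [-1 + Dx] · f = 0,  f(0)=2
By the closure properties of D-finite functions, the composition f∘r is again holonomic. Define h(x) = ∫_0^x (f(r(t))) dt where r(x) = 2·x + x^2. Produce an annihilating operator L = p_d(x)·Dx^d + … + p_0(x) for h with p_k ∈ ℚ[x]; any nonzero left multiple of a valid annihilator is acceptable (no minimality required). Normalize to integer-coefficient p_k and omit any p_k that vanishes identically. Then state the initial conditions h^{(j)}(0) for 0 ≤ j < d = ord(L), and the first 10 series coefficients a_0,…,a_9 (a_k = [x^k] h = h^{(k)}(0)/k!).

L = (-2 - 2·x)·Dx + Dx^2  (order 2).
h: a_k = 0, 2, 2, 2, 5/3, 19/15, 13/15, 173/315, 407/1260, 5/28, …
ICs: h(0) = 0, h′(0) = 2.

f: a_k = 2, 2, 1, 1/3, 1/12, 1/60, 1/360, 1/2520, 1/20160, 1/181440, …
Substitute x→r, Dx→(1/r')Dx; clear ⇒ L₀.
Integrate: L := L₀·Dx.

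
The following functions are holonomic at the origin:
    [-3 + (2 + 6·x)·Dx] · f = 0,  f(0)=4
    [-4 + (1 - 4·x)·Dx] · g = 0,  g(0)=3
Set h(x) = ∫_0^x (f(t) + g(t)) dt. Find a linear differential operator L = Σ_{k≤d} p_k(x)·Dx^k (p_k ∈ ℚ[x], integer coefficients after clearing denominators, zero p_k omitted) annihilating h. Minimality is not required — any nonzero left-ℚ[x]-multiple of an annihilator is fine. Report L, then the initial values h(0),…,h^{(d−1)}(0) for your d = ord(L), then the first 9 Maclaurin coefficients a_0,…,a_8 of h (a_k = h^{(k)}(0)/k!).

f: a_k = 4, 6, -9/2, 27/4, -405/32, 1701/64, -15309/256, 72171/512, -2814669/8192, …
g: a_k = 3, 12, 48, 192, 768, 3072, 12288, 49152, 196608, …
h₀=f+g: left-lcm gives L₀, ord ≤ 2.
Integrate: L := L₀·Dx.
L = (228 + 432·x)·Dx + (-137 - 696·x - 1296·x^2)·Dx^2 + (10 + 62·x - 192·x^2 - 864·x^3)·Dx^3  (order 3).
h: a_k = 0, 7, 9, 29/2, 795/16, 24171/160, 66103/128, 3130419/1792, 25237995/4096, …
ICs: h(0) = 0, h′(0) = 7, h′′(0) = 18.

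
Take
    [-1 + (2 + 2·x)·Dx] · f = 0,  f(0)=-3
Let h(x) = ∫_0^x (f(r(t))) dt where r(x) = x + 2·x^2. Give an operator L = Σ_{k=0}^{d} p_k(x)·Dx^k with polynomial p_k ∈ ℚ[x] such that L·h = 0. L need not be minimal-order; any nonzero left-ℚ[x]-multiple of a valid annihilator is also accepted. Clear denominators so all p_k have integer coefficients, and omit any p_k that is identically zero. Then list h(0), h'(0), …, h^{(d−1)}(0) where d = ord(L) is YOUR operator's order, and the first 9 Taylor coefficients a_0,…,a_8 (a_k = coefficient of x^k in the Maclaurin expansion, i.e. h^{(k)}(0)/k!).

f: a_k = -3, -3/2, 3/8, -3/16, 15/128, -21/256, 63/1024, -99/2048, 1287/32768, …
Change of var in L_f (x↦r) gives L₀.
Integrate: L := L₀·Dx.
L = (-1 - 4·x)·Dx + (2 + 2·x + 4·x^2)·Dx^2  (order 2).
h: a_k = 0, -3, -3/4, -7/8, 21/64, 63/640, -119/512, 81/1024, 2373/16384, …
ICs: h(0) = 0, h′(0) = -3.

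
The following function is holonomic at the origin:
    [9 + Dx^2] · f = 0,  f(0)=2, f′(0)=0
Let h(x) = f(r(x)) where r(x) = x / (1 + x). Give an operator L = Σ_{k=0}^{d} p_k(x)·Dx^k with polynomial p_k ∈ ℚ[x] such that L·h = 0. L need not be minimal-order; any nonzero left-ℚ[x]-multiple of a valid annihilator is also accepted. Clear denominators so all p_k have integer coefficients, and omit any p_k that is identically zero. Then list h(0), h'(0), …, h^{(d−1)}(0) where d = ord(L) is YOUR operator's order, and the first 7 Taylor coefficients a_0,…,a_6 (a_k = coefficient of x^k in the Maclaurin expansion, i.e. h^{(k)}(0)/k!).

L = 9 + (2 + 6·x + 6·x^2 + 2·x^3)·Dx + (1 + 4·x + 6·x^2 + 4·x^3 + x^4)·Dx^2  (order 2).
h: a_k = 2, 0, -9, 18, -81/4, 9, 819/40, …
ICs: h(0) = 2, h′(0) = 0.

f: a_k = 2, 0, -9, 0, 27/4, 0, -81/40, …
L₀ from L_f via x↦r, Dx↦r'^{-1}Dx.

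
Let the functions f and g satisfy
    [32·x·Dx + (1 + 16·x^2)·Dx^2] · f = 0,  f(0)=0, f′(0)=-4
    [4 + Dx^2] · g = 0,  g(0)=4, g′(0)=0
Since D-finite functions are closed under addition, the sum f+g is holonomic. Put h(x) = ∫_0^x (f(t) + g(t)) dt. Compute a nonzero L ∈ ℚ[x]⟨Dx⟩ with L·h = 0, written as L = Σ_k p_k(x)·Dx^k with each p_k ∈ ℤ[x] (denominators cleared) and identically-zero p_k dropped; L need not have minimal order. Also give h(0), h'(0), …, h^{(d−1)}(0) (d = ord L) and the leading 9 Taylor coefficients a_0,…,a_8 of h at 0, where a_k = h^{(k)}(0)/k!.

L = (-6016·x + 102400·x^3 + 32768·x^5)·Dx^2 + (-28 + 1216·x^2 + 27648·x^4 + 16384·x^6)·Dx^3 + (-1504·x + 25600·x^3 + 8192·x^5)·Dx^4 + (-7 + 304·x^2 + 6912·x^4 + 4096·x^6)·Dx^5  (order 5).
h: a_k = 0, 4, -2, -8/3, 16/3, 8/15, -512/15, -16/315, 2048/7, …
ICs: h(0) = 0, h′(0) = 4, h′′(0) = -4, h′′′(0) = -16, h′′′′(0) = 128.

f: a_k = 0, -4, 0, 64/3, 0, -1024/5, 0, 16384/7, 0, …
g: a_k = 4, 0, -8, 0, 8/3, 0, -16/45, 0, 8/315, …
L₀ := lclm(L_f,L_g); ord L₀ ≤ 2+2.
Integrate: L := L₀·Dx.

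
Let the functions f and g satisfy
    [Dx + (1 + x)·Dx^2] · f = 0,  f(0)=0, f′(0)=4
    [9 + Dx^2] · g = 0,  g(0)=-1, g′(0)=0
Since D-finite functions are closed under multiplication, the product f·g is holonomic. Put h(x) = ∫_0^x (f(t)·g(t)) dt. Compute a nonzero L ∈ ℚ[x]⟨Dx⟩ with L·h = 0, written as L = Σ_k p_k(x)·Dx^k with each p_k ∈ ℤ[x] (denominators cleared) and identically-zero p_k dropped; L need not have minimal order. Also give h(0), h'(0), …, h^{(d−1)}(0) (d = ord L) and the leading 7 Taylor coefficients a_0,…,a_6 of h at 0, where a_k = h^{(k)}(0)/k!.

f: a_k = 0, 4, -2, 4/3, -1, 4/5, -2/3, …
g: a_k = -1, 0, 9/2, 0, -27/8, 0, 81/80, …
L₀ := L_f ⊗_s L_g (sym. prod.), ord ≤ 4.
∫: right-multiply L₀ by Dx.
L = (2493 + 10854·x + 17091·x^2 + 11664·x^3 + 2916·x^4)·Dx + (612 + 1908·x + 1944·x^2 + 648·x^3)·Dx^2 + (592 + 2484·x + 3834·x^2 + 2592·x^3 + 648·x^4)·Dx^3 + (68 + 212·x + 216·x^2 + 72·x^3)·Dx^4 + (35 + 142·x + 215·x^2 + 144·x^3 + 36·x^4)·Dx^5  (order 5).
h: a_k = 0, 0, -2, 2/3, 25/6, -8/5, -83/60, …
ICs: h(0) = 0, h′(0) = 0, h′′(0) = -4, h′′′(0) = 4, h′′′′(0) = 100.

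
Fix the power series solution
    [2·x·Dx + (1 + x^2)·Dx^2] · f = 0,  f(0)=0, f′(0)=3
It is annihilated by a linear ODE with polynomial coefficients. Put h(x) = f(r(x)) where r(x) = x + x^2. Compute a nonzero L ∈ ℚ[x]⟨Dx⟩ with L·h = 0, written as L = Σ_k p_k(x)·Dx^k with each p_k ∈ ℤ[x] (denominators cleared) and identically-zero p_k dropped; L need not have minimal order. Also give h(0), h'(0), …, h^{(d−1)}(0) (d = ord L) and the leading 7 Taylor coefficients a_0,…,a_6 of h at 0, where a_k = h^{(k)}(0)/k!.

f: a_k = 0, 3, 0, -1, 0, 3/5, 0, …
Change of var in L_f (x↦r) gives L₀.
L = (-2 + 2·x + 8·x^2 + 12·x^3 + 6·x^4)·Dx + (1 + 2·x + x^2 + 4·x^3 + 5·x^4 + 2·x^5)·Dx^2  (order 2).
h: a_k = 0, 3, 3, -1, -3, -12/5, 2, …
ICs: h(0) = 0, h′(0) = 3.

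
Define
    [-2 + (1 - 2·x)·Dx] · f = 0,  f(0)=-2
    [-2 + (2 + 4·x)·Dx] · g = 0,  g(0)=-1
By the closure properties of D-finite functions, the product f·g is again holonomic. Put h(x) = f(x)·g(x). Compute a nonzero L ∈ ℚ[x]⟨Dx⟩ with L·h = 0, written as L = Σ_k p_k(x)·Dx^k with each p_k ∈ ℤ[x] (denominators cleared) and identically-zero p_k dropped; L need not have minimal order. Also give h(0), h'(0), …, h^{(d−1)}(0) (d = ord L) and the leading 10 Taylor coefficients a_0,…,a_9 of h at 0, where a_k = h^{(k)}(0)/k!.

L = (3 + 2·x) + (-1 + 4·x^2)·Dx  (order 1).
h: a_k = 2, 6, 11, 23, 179/4, 365/4, 1439/8, 2911/8, 46147/64, 93009/64, …
ICs: h(0) = 2.

f: a_k = -2, -4, -8, -16, -32, -64, -128, -256, -512, -1024, …
g: a_k = -1, -1, 1/2, -1/2, 5/8, -7/8, 21/16, -33/16, 429/128, -715/128, …
L₀ := L_f ⊗_s L_g (sym. prod.), ord ≤ 1.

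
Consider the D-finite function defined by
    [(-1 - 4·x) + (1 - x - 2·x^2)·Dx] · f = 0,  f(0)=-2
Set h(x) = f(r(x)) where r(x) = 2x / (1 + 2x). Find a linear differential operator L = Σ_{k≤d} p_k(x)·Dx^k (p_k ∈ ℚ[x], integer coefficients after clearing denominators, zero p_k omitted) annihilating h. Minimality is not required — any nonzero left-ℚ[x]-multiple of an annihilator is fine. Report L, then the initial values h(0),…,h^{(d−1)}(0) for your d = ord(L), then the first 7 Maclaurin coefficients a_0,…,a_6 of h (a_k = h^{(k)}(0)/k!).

f: a_k = -2, -2, -6, -10, -22, -42, -86, …
L₀ from L_f via x↦r, Dx↦r'^{-1}Dx.
L = (2 + 20·x) + (-1 - 4·x + 4·x^2 + 16·x^3)·Dx  (order 1).
h: a_k = -2, -4, -16, 0, -128, 256, -1536, …
ICs: h(0) = -2.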